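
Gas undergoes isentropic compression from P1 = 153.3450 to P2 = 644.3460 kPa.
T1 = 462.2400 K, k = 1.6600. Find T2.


(k-1)/k = 0.3976
(P2/P1)^exp = 1.7696
T2 = 462.2400 * 1.7696 = 817.9844 K

817.9844 K


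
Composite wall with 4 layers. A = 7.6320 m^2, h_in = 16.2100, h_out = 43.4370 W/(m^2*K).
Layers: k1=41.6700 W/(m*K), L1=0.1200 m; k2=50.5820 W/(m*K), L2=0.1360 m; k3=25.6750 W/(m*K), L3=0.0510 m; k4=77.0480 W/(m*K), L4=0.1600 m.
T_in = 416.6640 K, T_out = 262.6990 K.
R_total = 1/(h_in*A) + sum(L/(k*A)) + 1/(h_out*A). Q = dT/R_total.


R_conv_in = 1/(16.2100*7.6320) = 0.0081
R_1 = 0.1200/(41.6700*7.6320) = 0.0004
R_2 = 0.1360/(50.5820*7.6320) = 0.0004
R_3 = 0.0510/(25.6750*7.6320) = 0.0003
R_4 = 0.1600/(77.0480*7.6320) = 0.0003
R_conv_out = 1/(43.4370*7.6320) = 0.0030
R_total = 0.0124 K/W
Q = 153.9650 / 0.0124 = 12455.1161 W

R_total = 0.0124 K/W, Q = 12455.1161 W


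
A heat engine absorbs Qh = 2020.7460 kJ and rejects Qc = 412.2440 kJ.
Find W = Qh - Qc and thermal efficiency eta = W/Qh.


W = 2020.7460 - 412.2440 = 1608.5020 kJ
eta = 1608.5020 / 2020.7460 = 0.7960 = 79.5994%

W = 1608.5020 kJ, eta = 79.5994%


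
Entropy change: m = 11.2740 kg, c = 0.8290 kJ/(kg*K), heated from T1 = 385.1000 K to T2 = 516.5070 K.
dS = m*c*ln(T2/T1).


T2/T1 = 1.3412
ln(T2/T1) = 0.2936
dS = 11.2740 * 0.8290 * 0.2936 = 2.7439 kJ/K

2.7439 kJ/K


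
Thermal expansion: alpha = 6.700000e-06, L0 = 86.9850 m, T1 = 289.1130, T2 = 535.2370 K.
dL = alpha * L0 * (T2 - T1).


dT = 246.1240 K
dL = 6.700000e-06 * 86.9850 * 246.1240 = 0.143441 m
L_final = 87.128441 m

dL = 0.143441 m


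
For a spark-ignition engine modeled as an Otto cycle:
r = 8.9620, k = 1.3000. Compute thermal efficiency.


r^(k-1) = 1.9307
eta = 1 - 1/1.9307 = 0.4821 = 48.2061%

48.2061%


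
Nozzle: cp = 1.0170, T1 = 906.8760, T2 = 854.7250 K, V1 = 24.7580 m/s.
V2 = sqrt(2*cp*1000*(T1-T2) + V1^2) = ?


dT = 52.1510 K
2*cp*1000*dT = 106075.1340
V1^2 = 612.9586
V2 = sqrt(106688.0926) = 326.6314 m/s

326.6314 m/s


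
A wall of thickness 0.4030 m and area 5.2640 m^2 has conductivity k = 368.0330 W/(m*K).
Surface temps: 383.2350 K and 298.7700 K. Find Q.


dT = 84.4650 K
Q = 368.0330 * 5.2640 * 84.4650 / 0.4030 = 406045.2016 W

406045.2016 W


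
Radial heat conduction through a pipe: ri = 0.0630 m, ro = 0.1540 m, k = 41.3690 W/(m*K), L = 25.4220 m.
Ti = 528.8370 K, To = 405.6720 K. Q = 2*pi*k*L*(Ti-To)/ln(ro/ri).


dT = 123.1650 K
ln(ro/ri) = 0.8938
Q = 2*pi*41.3690*25.4220*123.1650 / 0.8938 = 910548.0754 W

910548.0754 W


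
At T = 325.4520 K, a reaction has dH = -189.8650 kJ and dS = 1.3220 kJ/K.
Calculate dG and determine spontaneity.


T*dS = 325.4520 * 1.3220 = 430.2475 kJ
dG = -189.8650 - 430.2475 = -620.1125 kJ (spontaneous)

dG = -620.1125 kJ, spontaneous


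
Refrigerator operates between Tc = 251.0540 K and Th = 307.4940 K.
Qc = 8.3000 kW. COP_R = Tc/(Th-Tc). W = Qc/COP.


COP = 251.0540 / 56.4400 = 4.4482
W = 8.3000 / 4.4482 = 1.8659 kW

COP = 4.4482, W = 1.8659 kW


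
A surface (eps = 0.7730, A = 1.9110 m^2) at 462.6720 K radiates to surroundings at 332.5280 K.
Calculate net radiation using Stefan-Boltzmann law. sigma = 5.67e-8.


T^4 = 4.5824e+10
Tsurr^4 = 1.2227e+10
Q = 0.7730 * 5.67e-8 * 1.9110 * 3.3597e+10 = 2814.0132 W

2814.0132 W


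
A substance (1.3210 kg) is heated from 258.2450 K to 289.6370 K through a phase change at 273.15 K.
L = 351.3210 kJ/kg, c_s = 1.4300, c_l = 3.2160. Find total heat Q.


Q1 (sensible, solid) = 1.3210 * 1.4300 * 14.9050 = 28.1560 kJ
Q2 (latent) = 1.3210 * 351.3210 = 464.0950 kJ
Q3 (sensible, liquid) = 1.3210 * 3.2160 * 16.4870 = 70.0423 kJ
Q_total = 562.2933 kJ

562.2933 kJ


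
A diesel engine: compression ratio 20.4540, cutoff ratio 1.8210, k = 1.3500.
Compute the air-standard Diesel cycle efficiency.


r^(k-1) = 2.8759
rc^k = 2.2460
eta = 0.6091 = 60.9083%

60.9083%


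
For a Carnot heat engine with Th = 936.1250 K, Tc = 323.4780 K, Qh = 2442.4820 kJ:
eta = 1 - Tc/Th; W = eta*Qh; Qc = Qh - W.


eta = 1 - 323.4780/936.1250 = 0.6544
W = 0.6544 * 2442.4820 = 1598.4823 kJ
Qc = 2442.4820 - 1598.4823 = 843.9997 kJ

eta = 65.4450%, W = 1598.4823 kJ, Qc = 843.9997 kJ


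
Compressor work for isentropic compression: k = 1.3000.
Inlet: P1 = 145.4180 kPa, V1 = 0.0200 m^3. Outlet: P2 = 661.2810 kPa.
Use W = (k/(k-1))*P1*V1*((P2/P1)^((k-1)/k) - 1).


(k-1)/k = 0.2308
(P2/P1)^exp = 1.4184
W = 4.3333 * 145.4180 * 0.0200 * (1.4184 - 1) = 5.2728 kJ

5.2728 kJ


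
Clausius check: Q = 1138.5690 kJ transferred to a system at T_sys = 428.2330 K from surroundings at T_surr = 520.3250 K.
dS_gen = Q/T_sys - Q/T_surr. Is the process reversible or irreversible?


dS_sys = 1138.5690/428.2330 = 2.6588 kJ/K
dS_surr = -1138.5690/520.3250 = -2.1882 kJ/K
dS_gen = 2.6588 - 2.1882 = 0.4706 kJ/K (irreversible)

dS_gen = 0.4706 kJ/K, irreversible


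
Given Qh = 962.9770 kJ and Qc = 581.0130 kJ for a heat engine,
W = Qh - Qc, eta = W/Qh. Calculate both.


W = 962.9770 - 581.0130 = 381.9640 kJ
eta = 381.9640 / 962.9770 = 0.3966 = 39.6649%

W = 381.9640 kJ, eta = 39.6649%


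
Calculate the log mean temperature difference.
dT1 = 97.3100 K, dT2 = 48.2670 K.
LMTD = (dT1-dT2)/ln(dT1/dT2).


dT1/dT2 = 2.0161
ln(dT1/dT2) = 0.7012
LMTD = 49.0430 / 0.7012 = 69.9462 K

69.9462 K


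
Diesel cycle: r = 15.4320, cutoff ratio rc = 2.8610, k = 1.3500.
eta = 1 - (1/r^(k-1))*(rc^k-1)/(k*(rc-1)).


r^(k-1) = 2.6058
rc^k = 4.1333
eta = 0.5214 = 52.1395%

52.1395%


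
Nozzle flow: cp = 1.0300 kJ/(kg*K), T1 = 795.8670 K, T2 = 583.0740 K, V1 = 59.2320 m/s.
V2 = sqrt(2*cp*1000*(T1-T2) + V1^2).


dT = 212.7930 K
2*cp*1000*dT = 438353.5800
V1^2 = 3508.4298
V2 = sqrt(441862.0098) = 664.7270 m/s

664.7270 m/s


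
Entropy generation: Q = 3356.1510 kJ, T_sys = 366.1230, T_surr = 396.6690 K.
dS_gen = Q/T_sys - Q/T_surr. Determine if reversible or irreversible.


dS_sys = 3356.1510/366.1230 = 9.1667 kJ/K
dS_surr = -3356.1510/396.6690 = -8.4608 kJ/K
dS_gen = 9.1667 - 8.4608 = 0.7059 kJ/K (irreversible)

dS_gen = 0.7059 kJ/K, irreversible


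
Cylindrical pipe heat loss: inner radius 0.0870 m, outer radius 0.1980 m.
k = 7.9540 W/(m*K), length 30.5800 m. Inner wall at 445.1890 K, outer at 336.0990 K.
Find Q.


dT = 109.0900 K
ln(ro/ri) = 0.8224
Q = 2*pi*7.9540*30.5800*109.0900 / 0.8224 = 202733.9465 W

202733.9465 W


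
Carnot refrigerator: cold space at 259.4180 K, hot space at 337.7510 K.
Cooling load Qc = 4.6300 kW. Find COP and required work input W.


COP = 259.4180 / 78.3330 = 3.3117
W = 4.6300 / 3.3117 = 1.3981 kW

COP = 3.3117, W = 1.3981 kW


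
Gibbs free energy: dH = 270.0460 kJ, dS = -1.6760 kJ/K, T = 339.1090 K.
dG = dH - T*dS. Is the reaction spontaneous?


T*dS = 339.1090 * -1.6760 = -568.3467 kJ
dG = 270.0460 + 568.3467 = 838.3927 kJ (non-spontaneous)

dG = 838.3927 kJ, non-spontaneous


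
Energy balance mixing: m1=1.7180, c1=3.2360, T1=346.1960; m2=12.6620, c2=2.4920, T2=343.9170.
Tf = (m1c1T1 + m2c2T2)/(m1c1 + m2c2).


num = 12776.5139
den = 37.1132
Tf = 344.2584 K

344.2584 K


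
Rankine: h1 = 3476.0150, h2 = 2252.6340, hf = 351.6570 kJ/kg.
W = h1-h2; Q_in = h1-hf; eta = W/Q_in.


W = 1223.3810 kJ/kg
Q_in = 3124.3580 kJ/kg
eta = 0.3916 = 39.1562%

eta = 39.1562%


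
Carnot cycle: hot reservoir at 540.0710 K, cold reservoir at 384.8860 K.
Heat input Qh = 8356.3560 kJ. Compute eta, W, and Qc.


eta = 1 - 384.8860/540.0710 = 0.2873
W = 0.2873 * 8356.3560 = 2401.1308 kJ
Qc = 8356.3560 - 2401.1308 = 5955.2252 kJ

eta = 28.7342%, W = 2401.1308 kJ, Qc = 5955.2252 kJ


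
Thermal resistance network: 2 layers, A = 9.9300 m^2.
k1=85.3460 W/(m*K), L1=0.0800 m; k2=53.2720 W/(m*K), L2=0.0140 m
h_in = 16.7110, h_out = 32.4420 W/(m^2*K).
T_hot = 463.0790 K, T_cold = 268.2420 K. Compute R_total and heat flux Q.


R_conv_in = 1/(16.7110*9.9300) = 0.0060
R_1 = 0.0800/(85.3460*9.9300) = 9.4397e-05
R_2 = 0.0140/(53.2720*9.9300) = 2.6465e-05
R_conv_out = 1/(32.4420*9.9300) = 0.0031
R_total = 0.0093 K/W
Q = 194.8370 / 0.0093 = 21060.5414 W

R_total = 0.0093 K/W, Q = 21060.5414 W


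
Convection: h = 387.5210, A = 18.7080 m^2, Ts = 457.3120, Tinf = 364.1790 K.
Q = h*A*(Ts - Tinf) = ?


dT = 93.1330 K
Q = 387.5210 * 18.7080 * 93.1330 = 675190.3025 W

675190.3025 W


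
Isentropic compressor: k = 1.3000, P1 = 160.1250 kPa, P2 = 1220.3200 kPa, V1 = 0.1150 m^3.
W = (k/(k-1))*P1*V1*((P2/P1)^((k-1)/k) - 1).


(k-1)/k = 0.2308
(P2/P1)^exp = 1.5979
W = 4.3333 * 160.1250 * 0.1150 * (1.5979 - 1) = 47.7075 kJ

47.7075 kJ


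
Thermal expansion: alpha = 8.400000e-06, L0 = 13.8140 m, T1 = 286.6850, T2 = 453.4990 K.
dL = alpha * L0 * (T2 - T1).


dT = 166.8140 K
dL = 8.400000e-06 * 13.8140 * 166.8140 = 0.019357 m
L_final = 13.833357 m

dL = 0.019357 m


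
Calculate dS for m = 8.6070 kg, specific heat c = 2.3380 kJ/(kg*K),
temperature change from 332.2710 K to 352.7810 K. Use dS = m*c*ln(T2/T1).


T2/T1 = 1.0617
ln(T2/T1) = 0.0599
dS = 8.6070 * 2.3380 * 0.0599 = 1.2053 kJ/K

1.2053 kJ/K


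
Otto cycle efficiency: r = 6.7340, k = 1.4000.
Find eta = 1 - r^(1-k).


r^(k-1) = 2.1444
eta = 1 - 1/2.1444 = 0.5337 = 53.3673%

53.3673%


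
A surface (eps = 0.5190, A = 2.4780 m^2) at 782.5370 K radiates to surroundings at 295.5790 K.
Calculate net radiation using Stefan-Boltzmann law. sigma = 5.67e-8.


T^4 = 3.7499e+11
Tsurr^4 = 7.6330e+09
Q = 0.5190 * 5.67e-8 * 2.4780 * 3.6736e+11 = 26787.9755 W

26787.9755 W


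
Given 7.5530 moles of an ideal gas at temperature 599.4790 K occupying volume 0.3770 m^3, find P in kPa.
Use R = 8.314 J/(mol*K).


P = nRT/V = 7.5530 * 8.314 * 599.4790 / 0.3770
= 37644.6687 / 0.3770 = 99853.2325 Pa = 99.8532 kPa

99.8532 kPa


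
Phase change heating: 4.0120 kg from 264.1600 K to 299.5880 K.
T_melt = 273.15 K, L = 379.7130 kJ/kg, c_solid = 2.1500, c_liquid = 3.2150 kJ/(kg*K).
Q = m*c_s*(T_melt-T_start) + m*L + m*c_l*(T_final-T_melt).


Q1 (sensible, solid) = 4.0120 * 2.1500 * 8.9900 = 77.5459 kJ
Q2 (latent) = 4.0120 * 379.7130 = 1523.4086 kJ
Q3 (sensible, liquid) = 4.0120 * 3.2150 * 26.4380 = 341.0127 kJ
Q_total = 1941.9672 kJ

1941.9672 kJ


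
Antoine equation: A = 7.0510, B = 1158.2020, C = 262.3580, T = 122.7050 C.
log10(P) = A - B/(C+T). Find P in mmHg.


C+T = 385.0630
B/(C+T) = 3.0078
log10(P) = 7.0510 - 3.0078 = 4.0432
P = 10^4.0432 = 11045.2438 mmHg

11045.2438 mmHg


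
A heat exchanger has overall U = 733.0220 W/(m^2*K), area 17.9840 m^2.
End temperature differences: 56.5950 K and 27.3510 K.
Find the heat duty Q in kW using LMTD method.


LMTD = 40.2163 K
Q = 733.0220 * 17.9840 * 40.2163 = 530158.3277 W = 530.1583 kW

530.1583 kW


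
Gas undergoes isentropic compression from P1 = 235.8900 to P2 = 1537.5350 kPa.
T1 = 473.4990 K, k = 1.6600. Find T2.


(k-1)/k = 0.3976
(P2/P1)^exp = 2.1071
T2 = 473.4990 * 2.1071 = 997.7082 K

997.7082 K


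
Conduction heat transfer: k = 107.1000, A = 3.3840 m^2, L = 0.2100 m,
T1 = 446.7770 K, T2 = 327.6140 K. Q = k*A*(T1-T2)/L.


dT = 119.1630 K
Q = 107.1000 * 3.3840 * 119.1630 / 0.2100 = 205656.2719 W

205656.2719 W


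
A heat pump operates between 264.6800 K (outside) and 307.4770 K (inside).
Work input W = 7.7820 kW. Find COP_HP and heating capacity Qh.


COP = 307.4770 / 42.7970 = 7.1845
Qh = 7.1845 * 7.7820 = 55.9101 kW

COP = 7.1845, Qh = 55.9101 kW


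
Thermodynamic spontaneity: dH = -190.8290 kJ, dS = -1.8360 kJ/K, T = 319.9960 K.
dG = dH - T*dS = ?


T*dS = 319.9960 * -1.8360 = -587.5127 kJ
dG = -190.8290 + 587.5127 = 396.6837 kJ (non-spontaneous)

dG = 396.6837 kJ, non-spontaneous


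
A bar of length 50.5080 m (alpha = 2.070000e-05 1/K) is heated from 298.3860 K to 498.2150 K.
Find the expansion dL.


dT = 199.8290 K
dL = 2.070000e-05 * 50.5080 * 199.8290 = 0.208924 m
L_final = 50.716924 m

dL = 0.208924 m


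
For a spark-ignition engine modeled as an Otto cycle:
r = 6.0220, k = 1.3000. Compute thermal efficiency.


r^(k-1) = 1.7137
eta = 1 - 1/1.7137 = 0.4165 = 41.6450%

41.6450%


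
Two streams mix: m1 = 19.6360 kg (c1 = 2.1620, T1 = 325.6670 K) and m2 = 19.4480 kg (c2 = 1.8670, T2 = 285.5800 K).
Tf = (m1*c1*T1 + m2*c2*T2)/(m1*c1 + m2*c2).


num = 24194.7946
den = 78.7624
Tf = 307.1869 K

307.1869 K


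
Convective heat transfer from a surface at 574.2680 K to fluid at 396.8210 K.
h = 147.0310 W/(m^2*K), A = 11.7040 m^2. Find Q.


dT = 177.4470 K
Q = 147.0310 * 11.7040 * 177.4470 = 305359.8162 W

305359.8162 W


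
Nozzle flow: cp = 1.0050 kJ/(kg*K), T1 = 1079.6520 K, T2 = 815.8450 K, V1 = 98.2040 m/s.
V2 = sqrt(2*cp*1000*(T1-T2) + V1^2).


dT = 263.8070 K
2*cp*1000*dT = 530252.0700
V1^2 = 9644.0256
V2 = sqrt(539896.0956) = 734.7762 m/s

734.7762 m/s


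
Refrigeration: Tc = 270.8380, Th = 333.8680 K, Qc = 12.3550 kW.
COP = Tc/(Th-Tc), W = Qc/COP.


COP = 270.8380 / 63.0300 = 4.2970
W = 12.3550 / 4.2970 = 2.8753 kW

COP = 4.2970, W = 2.8753 kW


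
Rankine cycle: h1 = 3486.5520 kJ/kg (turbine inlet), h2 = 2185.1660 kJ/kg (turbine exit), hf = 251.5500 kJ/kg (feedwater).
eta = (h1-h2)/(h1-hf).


W = 1301.3860 kJ/kg
Q_in = 3235.0020 kJ/kg
eta = 0.4023 = 40.2283%

eta = 40.2283%


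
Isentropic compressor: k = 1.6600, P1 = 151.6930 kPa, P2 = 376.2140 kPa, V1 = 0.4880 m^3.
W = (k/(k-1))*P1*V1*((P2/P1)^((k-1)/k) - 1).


(k-1)/k = 0.3976
(P2/P1)^exp = 1.4350
W = 2.5152 * 151.6930 * 0.4880 * (1.4350 - 1) = 80.9824 kJ

80.9824 kJ


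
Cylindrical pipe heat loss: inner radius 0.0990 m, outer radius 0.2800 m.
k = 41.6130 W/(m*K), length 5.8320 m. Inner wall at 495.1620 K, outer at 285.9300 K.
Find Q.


dT = 209.2320 K
ln(ro/ri) = 1.0397
Q = 2*pi*41.6130*5.8320*209.2320 / 1.0397 = 306873.3026 W

306873.3026 W


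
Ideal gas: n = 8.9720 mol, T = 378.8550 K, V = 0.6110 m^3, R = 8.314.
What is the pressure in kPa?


P = nRT/V = 8.9720 * 8.314 * 378.8550 / 0.6110
= 28260.0098 / 0.6110 = 46252.0619 Pa = 46.2521 kPa

46.2521 kPa


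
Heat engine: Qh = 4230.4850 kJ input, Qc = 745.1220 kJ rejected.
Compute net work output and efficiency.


W = 4230.4850 - 745.1220 = 3485.3630 kJ
eta = 3485.3630 / 4230.4850 = 0.8239 = 82.3868%

W = 3485.3630 kJ, eta = 82.3868%


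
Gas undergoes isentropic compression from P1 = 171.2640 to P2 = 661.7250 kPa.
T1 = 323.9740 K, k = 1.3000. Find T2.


(k-1)/k = 0.2308
(P2/P1)^exp = 1.3660
T2 = 323.9740 * 1.3660 = 442.5622 K

442.5622 K


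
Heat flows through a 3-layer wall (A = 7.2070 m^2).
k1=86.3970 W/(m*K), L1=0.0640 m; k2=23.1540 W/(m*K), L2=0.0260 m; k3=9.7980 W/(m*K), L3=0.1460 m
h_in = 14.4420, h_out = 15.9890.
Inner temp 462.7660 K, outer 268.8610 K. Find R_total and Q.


R_conv_in = 1/(14.4420*7.2070) = 0.0096
R_1 = 0.0640/(86.3970*7.2070) = 0.0001
R_2 = 0.0260/(23.1540*7.2070) = 0.0002
R_3 = 0.1460/(9.7980*7.2070) = 0.0021
R_conv_out = 1/(15.9890*7.2070) = 0.0087
R_total = 0.0206 K/W
Q = 193.9050 / 0.0206 = 9407.4167 W

R_total = 0.0206 K/W, Q = 9407.4167 W


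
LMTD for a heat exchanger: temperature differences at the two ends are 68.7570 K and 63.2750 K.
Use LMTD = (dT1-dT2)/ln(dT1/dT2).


dT1/dT2 = 1.0866
ln(dT1/dT2) = 0.0831
LMTD = 5.4820 / 0.0831 = 65.9780 K

65.9780 K


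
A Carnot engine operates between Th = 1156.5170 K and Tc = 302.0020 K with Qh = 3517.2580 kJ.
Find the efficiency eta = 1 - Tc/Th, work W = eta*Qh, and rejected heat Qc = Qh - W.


eta = 1 - 302.0020/1156.5170 = 0.7389
W = 0.7389 * 3517.2580 = 2598.7942 kJ
Qc = 3517.2580 - 2598.7942 = 918.4638 kJ

eta = 73.8869%, W = 2598.7942 kJ, Qc = 918.4638 kJ


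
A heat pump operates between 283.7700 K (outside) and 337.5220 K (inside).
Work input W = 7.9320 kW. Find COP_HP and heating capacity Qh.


COP = 337.5220 / 53.7520 = 6.2792
Qh = 6.2792 * 7.9320 = 49.8070 kW

COP = 6.2792, Qh = 49.8070 kW


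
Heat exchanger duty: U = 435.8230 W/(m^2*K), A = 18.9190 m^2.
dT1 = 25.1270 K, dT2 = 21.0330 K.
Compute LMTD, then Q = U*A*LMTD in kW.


LMTD = 23.0194 K
Q = 435.8230 * 18.9190 * 23.0194 = 189802.3042 W = 189.8023 kW

189.8023 kW


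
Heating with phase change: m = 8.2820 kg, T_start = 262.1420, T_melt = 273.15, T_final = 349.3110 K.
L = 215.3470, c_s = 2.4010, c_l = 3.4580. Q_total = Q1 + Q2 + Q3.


Q1 (sensible, solid) = 8.2820 * 2.4010 * 11.0080 = 218.8950 kJ
Q2 (latent) = 8.2820 * 215.3470 = 1783.5039 kJ
Q3 (sensible, liquid) = 8.2820 * 3.4580 * 76.1610 = 2181.1868 kJ
Q_total = 4183.5856 kJ

4183.5856 kJ


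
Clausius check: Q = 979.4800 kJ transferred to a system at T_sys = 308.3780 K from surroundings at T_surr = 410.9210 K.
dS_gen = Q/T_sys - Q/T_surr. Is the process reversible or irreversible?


dS_sys = 979.4800/308.3780 = 3.1762 kJ/K
dS_surr = -979.4800/410.9210 = -2.3836 kJ/K
dS_gen = 3.1762 - 2.3836 = 0.7926 kJ/K (irreversible)

dS_gen = 0.7926 kJ/K, irreversible


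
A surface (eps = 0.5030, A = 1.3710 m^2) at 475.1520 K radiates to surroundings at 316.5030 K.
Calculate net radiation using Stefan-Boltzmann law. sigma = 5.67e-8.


T^4 = 5.0972e+10
Tsurr^4 = 1.0035e+10
Q = 0.5030 * 5.67e-8 * 1.3710 * 4.0937e+10 = 1600.6789 W

1600.6789 W


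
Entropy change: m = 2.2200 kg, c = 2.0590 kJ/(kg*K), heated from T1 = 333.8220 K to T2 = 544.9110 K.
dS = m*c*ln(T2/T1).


T2/T1 = 1.6323
ln(T2/T1) = 0.4900
dS = 2.2200 * 2.0590 * 0.4900 = 2.2398 kJ/K

2.2398 kJ/K


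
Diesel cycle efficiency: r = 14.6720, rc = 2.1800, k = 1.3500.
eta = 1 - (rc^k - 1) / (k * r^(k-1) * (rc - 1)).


r^(k-1) = 2.5602
rc^k = 2.8636
eta = 0.5430 = 54.3047%

54.3047%


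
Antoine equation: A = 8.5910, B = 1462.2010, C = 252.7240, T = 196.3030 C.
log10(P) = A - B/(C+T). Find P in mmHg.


C+T = 449.0270
B/(C+T) = 3.2564
log10(P) = 8.5910 - 3.2564 = 5.3346
P = 10^5.3346 = 216084.4100 mmHg

216084.4100 mmHg


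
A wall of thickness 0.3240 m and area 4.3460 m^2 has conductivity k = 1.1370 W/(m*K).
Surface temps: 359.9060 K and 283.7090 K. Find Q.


dT = 76.1970 K
Q = 1.1370 * 4.3460 * 76.1970 / 0.3240 = 1162.0988 W

1162.0988 W


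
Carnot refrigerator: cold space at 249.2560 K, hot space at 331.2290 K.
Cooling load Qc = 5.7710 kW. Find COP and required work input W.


COP = 249.2560 / 81.9730 = 3.0407
W = 5.7710 / 3.0407 = 1.8979 kW

COP = 3.0407, W = 1.8979 kW


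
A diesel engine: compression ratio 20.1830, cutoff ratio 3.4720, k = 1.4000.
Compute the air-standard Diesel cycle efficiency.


r^(k-1) = 3.3266
rc^k = 5.7123
eta = 0.5907 = 59.0680%

59.0680%


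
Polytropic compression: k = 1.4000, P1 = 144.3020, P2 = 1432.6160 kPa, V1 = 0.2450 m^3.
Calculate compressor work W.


(k-1)/k = 0.2857
(P2/P1)^exp = 1.9267
W = 3.5000 * 144.3020 * 0.2450 * (1.9267 - 1) = 114.6702 kJ

114.6702 kJ


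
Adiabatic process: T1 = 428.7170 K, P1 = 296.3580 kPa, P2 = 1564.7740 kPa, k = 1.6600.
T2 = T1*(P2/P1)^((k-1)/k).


(k-1)/k = 0.3976
(P2/P1)^exp = 1.9378
T2 = 428.7170 * 1.9378 = 830.7750 K

830.7750 K


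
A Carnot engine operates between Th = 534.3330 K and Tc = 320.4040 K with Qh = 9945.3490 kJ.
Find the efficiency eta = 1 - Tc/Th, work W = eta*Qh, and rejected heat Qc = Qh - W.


eta = 1 - 320.4040/534.3330 = 0.4004
W = 0.4004 * 9945.3490 = 3981.7840 kJ
Qc = 9945.3490 - 3981.7840 = 5963.5650 kJ

eta = 40.0366%, W = 3981.7840 kJ, Qc = 5963.5650 kJ


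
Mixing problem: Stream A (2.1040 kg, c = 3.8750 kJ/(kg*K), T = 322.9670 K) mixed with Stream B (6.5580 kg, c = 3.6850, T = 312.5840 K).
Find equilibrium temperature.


num = 10187.1268
den = 32.3192
Tf = 315.2033 K

315.2033 K


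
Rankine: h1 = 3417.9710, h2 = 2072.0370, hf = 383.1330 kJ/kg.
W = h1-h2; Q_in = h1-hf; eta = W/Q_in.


W = 1345.9340 kJ/kg
Q_in = 3034.8380 kJ/kg
eta = 0.4435 = 44.3495%

eta = 44.3495%


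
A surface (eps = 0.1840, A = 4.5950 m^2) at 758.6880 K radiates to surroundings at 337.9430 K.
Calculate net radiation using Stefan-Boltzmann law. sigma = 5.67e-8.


T^4 = 3.3132e+11
Tsurr^4 = 1.3043e+10
Q = 0.1840 * 5.67e-8 * 4.5950 * 3.1828e+11 = 15257.9864 W

15257.9864 W


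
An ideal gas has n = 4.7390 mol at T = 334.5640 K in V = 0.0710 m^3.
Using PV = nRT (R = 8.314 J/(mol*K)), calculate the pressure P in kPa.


P = nRT/V = 4.7390 * 8.314 * 334.5640 / 0.0710
= 13181.8370 / 0.0710 = 185659.6759 Pa = 185.6597 kPa

185.6597 kPa


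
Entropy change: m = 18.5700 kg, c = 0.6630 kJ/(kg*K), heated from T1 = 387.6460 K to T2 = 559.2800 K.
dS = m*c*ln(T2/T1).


T2/T1 = 1.4428
ln(T2/T1) = 0.3666
dS = 18.5700 * 0.6630 * 0.3666 = 4.5130 kJ/K

4.5130 kJ/K


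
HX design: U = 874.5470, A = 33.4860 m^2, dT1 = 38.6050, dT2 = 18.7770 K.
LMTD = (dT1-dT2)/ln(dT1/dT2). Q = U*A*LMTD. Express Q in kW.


LMTD = 27.5103 K
Q = 874.5470 * 33.4860 * 27.5103 = 805640.4023 W = 805.6404 kW

805.6404 kW


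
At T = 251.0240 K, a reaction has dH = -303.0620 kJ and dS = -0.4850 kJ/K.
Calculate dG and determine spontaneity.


T*dS = 251.0240 * -0.4850 = -121.7466 kJ
dG = -303.0620 + 121.7466 = -181.3154 kJ (spontaneous)

dG = -181.3154 kJ, spontaneous


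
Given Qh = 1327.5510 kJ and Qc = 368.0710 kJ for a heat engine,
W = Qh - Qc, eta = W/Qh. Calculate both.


W = 1327.5510 - 368.0710 = 959.4800 kJ
eta = 959.4800 / 1327.5510 = 0.7227 = 72.2744%

W = 959.4800 kJ, eta = 72.2744%


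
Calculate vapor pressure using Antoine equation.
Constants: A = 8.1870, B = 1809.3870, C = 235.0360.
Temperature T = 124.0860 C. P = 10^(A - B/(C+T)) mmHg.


C+T = 359.1220
B/(C+T) = 5.0384
log10(P) = 8.1870 - 5.0384 = 3.1486
P = 10^3.1486 = 1408.1113 mmHg

1408.1113 mmHg


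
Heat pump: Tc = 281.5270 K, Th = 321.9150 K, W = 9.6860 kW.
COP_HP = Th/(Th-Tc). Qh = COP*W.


COP = 321.9150 / 40.3880 = 7.9706
Qh = 7.9706 * 9.6860 = 77.2028 kW

COP = 7.9706, Qh = 77.2028 kW


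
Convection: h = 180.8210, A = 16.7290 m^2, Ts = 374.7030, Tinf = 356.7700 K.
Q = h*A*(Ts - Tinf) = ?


dT = 17.9330 K
Q = 180.8210 * 16.7290 * 17.9330 = 54246.5092 W

54246.5092 W


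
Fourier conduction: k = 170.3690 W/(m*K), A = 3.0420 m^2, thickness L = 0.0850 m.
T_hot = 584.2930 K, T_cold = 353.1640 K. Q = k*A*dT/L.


dT = 231.1290 K
Q = 170.3690 * 3.0420 * 231.1290 / 0.0850 = 1409241.0929 W

1409241.0929 W


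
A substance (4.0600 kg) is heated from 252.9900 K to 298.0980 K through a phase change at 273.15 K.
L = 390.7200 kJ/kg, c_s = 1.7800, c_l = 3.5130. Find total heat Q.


Q1 (sensible, solid) = 4.0600 * 1.7800 * 20.1600 = 145.6923 kJ
Q2 (latent) = 4.0600 * 390.7200 = 1586.3232 kJ
Q3 (sensible, liquid) = 4.0600 * 3.5130 * 24.9480 = 355.8278 kJ
Q_total = 2087.8433 kJ

2087.8433 kJ


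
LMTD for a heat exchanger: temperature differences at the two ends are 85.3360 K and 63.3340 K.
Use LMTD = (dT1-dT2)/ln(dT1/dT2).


dT1/dT2 = 1.3474
ln(dT1/dT2) = 0.2982
LMTD = 22.0020 / 0.2982 = 73.7891 K

73.7891 K


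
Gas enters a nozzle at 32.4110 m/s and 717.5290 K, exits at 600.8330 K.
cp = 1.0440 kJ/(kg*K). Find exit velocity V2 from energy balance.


dT = 116.6960 K
2*cp*1000*dT = 243661.2480
V1^2 = 1050.4729
V2 = sqrt(244711.7209) = 494.6835 m/s

494.6835 m/s


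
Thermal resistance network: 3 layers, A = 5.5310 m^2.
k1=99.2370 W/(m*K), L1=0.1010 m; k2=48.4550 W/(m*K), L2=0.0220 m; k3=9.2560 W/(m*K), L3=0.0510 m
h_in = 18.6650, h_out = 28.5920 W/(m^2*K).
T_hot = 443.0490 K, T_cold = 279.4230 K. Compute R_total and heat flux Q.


R_conv_in = 1/(18.6650*5.5310) = 0.0097
R_1 = 0.1010/(99.2370*5.5310) = 0.0002
R_2 = 0.0220/(48.4550*5.5310) = 8.2088e-05
R_3 = 0.0510/(9.2560*5.5310) = 0.0010
R_conv_out = 1/(28.5920*5.5310) = 0.0063
R_total = 0.0173 K/W
Q = 163.6260 / 0.0173 = 9473.3509 W

R_total = 0.0173 K/W, Q = 9473.3509 W


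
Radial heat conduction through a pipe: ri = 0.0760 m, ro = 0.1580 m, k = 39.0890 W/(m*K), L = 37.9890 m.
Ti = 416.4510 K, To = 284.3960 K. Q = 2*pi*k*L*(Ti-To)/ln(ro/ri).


dT = 132.0550 K
ln(ro/ri) = 0.7319
Q = 2*pi*39.0890*37.9890*132.0550 / 0.7319 = 1683519.3943 W

1683519.3943 W


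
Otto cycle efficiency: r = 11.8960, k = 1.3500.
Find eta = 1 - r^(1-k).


r^(k-1) = 2.3790
eta = 1 - 1/2.3790 = 0.5797 = 57.9651%

57.9651%


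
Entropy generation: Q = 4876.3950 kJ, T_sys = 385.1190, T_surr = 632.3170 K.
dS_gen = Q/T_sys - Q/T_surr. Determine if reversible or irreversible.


dS_sys = 4876.3950/385.1190 = 12.6620 kJ/K
dS_surr = -4876.3950/632.3170 = -7.7119 kJ/K
dS_gen = 12.6620 - 7.7119 = 4.9501 kJ/K (irreversible)

dS_gen = 4.9501 kJ/K, irreversible


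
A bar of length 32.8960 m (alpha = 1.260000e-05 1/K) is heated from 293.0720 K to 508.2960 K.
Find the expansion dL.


dT = 215.2240 K
dL = 1.260000e-05 * 32.8960 * 215.2240 = 0.089208 m
L_final = 32.985208 m

dL = 0.089208 m


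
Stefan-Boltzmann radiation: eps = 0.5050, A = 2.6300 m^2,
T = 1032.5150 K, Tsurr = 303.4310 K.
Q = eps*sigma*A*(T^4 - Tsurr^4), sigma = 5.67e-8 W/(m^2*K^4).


T^4 = 1.1365e+12
Tsurr^4 = 8.4770e+09
Q = 0.5050 * 5.67e-8 * 2.6300 * 1.1281e+12 = 84950.1827 W

84950.1827 W


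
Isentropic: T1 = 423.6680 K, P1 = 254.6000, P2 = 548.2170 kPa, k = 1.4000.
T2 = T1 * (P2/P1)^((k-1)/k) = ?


(k-1)/k = 0.2857
(P2/P1)^exp = 1.2450
T2 = 423.6680 * 1.2450 = 527.4671 K

527.4671 K


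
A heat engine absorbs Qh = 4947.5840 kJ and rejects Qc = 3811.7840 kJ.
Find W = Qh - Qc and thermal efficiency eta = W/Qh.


W = 4947.5840 - 3811.7840 = 1135.8000 kJ
eta = 1135.8000 / 4947.5840 = 0.2296 = 22.9567%

W = 1135.8000 kJ, eta = 22.9567%


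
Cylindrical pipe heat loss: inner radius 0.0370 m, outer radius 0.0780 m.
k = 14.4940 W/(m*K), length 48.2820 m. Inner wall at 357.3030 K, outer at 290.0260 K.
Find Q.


dT = 67.2770 K
ln(ro/ri) = 0.7458
Q = 2*pi*14.4940*48.2820*67.2770 / 0.7458 = 396645.8423 W

396645.8423 W


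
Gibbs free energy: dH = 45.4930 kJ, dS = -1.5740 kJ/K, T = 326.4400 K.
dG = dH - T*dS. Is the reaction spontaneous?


T*dS = 326.4400 * -1.5740 = -513.8166 kJ
dG = 45.4930 + 513.8166 = 559.3096 kJ (non-spontaneous)

dG = 559.3096 kJ, non-spontaneous


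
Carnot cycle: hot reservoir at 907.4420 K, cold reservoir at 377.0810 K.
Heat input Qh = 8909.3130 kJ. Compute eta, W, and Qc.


eta = 1 - 377.0810/907.4420 = 0.5845
W = 0.5845 * 8909.3130 = 5207.1120 kJ
Qc = 8909.3130 - 5207.1120 = 3702.2010 kJ

eta = 58.4457%, W = 5207.1120 kJ, Qc = 3702.2010 kJ


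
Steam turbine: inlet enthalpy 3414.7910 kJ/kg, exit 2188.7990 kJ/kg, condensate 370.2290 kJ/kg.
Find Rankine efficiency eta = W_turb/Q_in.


W = 1225.9920 kJ/kg
Q_in = 3044.5620 kJ/kg
eta = 0.4027 = 40.2683%

eta = 40.2683%


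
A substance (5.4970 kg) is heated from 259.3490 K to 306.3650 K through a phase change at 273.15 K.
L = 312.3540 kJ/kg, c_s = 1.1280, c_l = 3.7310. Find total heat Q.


Q1 (sensible, solid) = 5.4970 * 1.1280 * 13.8010 = 85.5747 kJ
Q2 (latent) = 5.4970 * 312.3540 = 1717.0099 kJ
Q3 (sensible, liquid) = 5.4970 * 3.7310 * 33.2150 = 681.2166 kJ
Q_total = 2483.8013 kJ

2483.8013 kJ


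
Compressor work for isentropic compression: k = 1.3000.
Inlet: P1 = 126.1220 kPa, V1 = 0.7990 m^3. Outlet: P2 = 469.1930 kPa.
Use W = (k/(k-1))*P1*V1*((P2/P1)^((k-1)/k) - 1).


(k-1)/k = 0.2308
(P2/P1)^exp = 1.3542
W = 4.3333 * 126.1220 * 0.7990 * (1.3542 - 1) = 154.6504 kJ

154.6504 kJ


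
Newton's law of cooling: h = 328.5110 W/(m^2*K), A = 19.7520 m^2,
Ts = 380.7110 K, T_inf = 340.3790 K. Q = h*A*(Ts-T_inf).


dT = 40.3320 K
Q = 328.5110 * 19.7520 * 40.3320 = 261704.2356 W

261704.2356 W


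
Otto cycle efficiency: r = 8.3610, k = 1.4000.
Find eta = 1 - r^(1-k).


r^(k-1) = 2.3383
eta = 1 - 1/2.3383 = 0.5723 = 57.2342%

57.2342%


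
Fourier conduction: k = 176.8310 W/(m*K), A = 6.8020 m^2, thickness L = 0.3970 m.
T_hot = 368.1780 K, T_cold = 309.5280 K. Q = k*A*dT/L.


dT = 58.6500 K
Q = 176.8310 * 6.8020 * 58.6500 / 0.3970 = 177693.9086 W

177693.9086 W


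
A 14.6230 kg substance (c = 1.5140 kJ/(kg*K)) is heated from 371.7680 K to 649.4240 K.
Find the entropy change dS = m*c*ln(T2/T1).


T2/T1 = 1.7469
ln(T2/T1) = 0.5578
dS = 14.6230 * 1.5140 * 0.5578 = 12.3496 kJ/K

12.3496 kJ/K


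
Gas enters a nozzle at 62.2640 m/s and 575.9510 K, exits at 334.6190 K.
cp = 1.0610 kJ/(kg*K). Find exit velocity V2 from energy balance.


dT = 241.3320 K
2*cp*1000*dT = 512106.5040
V1^2 = 3876.8057
V2 = sqrt(515983.3097) = 718.3198 m/s

718.3198 m/s


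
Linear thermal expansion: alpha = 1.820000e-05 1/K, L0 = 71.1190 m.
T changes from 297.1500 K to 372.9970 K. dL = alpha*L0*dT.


dT = 75.8470 K
dL = 1.820000e-05 * 71.1190 * 75.8470 = 0.098174 m
L_final = 71.217174 m

dL = 0.098174 m


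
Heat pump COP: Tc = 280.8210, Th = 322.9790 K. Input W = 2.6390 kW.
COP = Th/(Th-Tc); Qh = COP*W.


COP = 322.9790 / 42.1580 = 7.6612
Qh = 7.6612 * 2.6390 = 20.2178 kW

COP = 7.6612, Qh = 20.2178 kW


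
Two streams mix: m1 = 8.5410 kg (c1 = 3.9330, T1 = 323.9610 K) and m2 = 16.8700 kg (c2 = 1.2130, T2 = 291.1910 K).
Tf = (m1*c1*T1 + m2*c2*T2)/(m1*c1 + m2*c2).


num = 16841.1496
den = 54.0551
Tf = 311.5555 K

311.5555 K


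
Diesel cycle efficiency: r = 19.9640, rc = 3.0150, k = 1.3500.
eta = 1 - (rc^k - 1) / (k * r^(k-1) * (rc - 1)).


r^(k-1) = 2.8516
rc^k = 4.4365
eta = 0.5570 = 55.6986%

55.6986%


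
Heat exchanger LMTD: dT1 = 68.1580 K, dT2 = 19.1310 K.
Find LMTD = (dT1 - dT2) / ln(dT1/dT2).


dT1/dT2 = 3.5627
ln(dT1/dT2) = 1.2705
LMTD = 49.0270 / 1.2705 = 38.5882 K

38.5882 K


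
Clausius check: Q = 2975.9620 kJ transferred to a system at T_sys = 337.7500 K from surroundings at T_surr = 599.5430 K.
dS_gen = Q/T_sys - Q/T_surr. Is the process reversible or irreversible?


dS_sys = 2975.9620/337.7500 = 8.8111 kJ/K
dS_surr = -2975.9620/599.5430 = -4.9637 kJ/K
dS_gen = 8.8111 - 4.9637 = 3.8474 kJ/K (irreversible)

dS_gen = 3.8474 kJ/K, irreversible


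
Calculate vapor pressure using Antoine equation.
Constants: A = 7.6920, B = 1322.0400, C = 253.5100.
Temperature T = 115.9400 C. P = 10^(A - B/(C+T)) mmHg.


C+T = 369.4500
B/(C+T) = 3.5784
log10(P) = 7.6920 - 3.5784 = 4.1136
P = 10^4.1136 = 12989.7166 mmHg

12989.7166 mmHg


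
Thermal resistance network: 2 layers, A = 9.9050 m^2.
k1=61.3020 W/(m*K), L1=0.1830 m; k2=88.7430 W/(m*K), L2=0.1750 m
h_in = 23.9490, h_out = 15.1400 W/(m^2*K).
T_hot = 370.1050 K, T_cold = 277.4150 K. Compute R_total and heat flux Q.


R_conv_in = 1/(23.9490*9.9050) = 0.0042
R_1 = 0.1830/(61.3020*9.9050) = 0.0003
R_2 = 0.1750/(88.7430*9.9050) = 0.0002
R_conv_out = 1/(15.1400*9.9050) = 0.0067
R_total = 0.0114 K/W
Q = 92.6900 / 0.0114 = 8141.8201 W

R_total = 0.0114 K/W, Q = 8141.8201 W


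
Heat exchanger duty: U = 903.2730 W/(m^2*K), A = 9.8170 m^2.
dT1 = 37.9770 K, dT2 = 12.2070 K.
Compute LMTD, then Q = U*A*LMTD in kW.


LMTD = 22.7054 K
Q = 903.2730 * 9.8170 * 22.7054 = 201338.7713 W = 201.3388 kW

201.3388 kW


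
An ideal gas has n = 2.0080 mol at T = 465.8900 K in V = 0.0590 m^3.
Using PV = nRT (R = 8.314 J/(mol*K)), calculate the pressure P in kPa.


P = nRT/V = 2.0080 * 8.314 * 465.8900 / 0.0590
= 7777.8062 / 0.0590 = 131827.2237 Pa = 131.8272 kPa

131.8272 kPa


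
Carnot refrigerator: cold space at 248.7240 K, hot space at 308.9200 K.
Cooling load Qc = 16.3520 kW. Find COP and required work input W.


COP = 248.7240 / 60.1960 = 4.1319
W = 16.3520 / 4.1319 = 3.9575 kW

COP = 4.1319, W = 3.9575 kW


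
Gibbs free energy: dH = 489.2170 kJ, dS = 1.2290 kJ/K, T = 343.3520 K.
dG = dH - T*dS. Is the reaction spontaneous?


T*dS = 343.3520 * 1.2290 = 421.9796 kJ
dG = 489.2170 - 421.9796 = 67.2374 kJ (non-spontaneous)

dG = 67.2374 kJ, non-spontaneous


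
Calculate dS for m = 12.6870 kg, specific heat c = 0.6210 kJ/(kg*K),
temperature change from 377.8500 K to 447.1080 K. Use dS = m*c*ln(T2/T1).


T2/T1 = 1.1833
ln(T2/T1) = 0.1683
dS = 12.6870 * 0.6210 * 0.1683 = 1.3260 kJ/K

1.3260 kJ/K


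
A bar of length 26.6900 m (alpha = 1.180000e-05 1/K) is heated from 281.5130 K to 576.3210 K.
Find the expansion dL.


dT = 294.8080 K
dL = 1.180000e-05 * 26.6900 * 294.8080 = 0.092847 m
L_final = 26.782847 m

dL = 0.092847 m


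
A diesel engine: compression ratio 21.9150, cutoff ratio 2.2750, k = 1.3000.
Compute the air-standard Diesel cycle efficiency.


r^(k-1) = 2.5248
rc^k = 2.9112
eta = 0.5433 = 54.3295%

54.3295%


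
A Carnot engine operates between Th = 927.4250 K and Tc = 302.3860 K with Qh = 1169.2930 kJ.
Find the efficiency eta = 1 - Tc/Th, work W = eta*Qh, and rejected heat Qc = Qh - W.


eta = 1 - 302.3860/927.4250 = 0.6740
W = 0.6740 * 1169.2930 = 788.0462 kJ
Qc = 1169.2930 - 788.0462 = 381.2468 kJ

eta = 67.3951%, W = 788.0462 kJ, Qc = 381.2468 kJ


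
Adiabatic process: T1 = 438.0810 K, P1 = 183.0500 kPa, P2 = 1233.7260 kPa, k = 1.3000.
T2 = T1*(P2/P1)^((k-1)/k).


(k-1)/k = 0.2308
(P2/P1)^exp = 1.5532
T2 = 438.0810 * 1.5532 = 680.4263 K

680.4263 K


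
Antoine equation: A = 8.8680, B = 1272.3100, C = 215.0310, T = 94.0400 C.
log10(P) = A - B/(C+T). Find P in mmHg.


C+T = 309.0710
B/(C+T) = 4.1166
log10(P) = 8.8680 - 4.1166 = 4.7514
P = 10^4.7514 = 56420.6112 mmHg

56420.6112 mmHg


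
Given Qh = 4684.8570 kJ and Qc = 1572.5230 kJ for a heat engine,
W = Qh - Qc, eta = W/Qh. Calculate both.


W = 4684.8570 - 1572.5230 = 3112.3340 kJ
eta = 3112.3340 / 4684.8570 = 0.6643 = 66.4339%

W = 3112.3340 kJ, eta = 66.4339%


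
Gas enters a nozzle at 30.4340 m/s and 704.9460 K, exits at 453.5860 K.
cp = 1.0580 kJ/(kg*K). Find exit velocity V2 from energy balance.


dT = 251.3600 K
2*cp*1000*dT = 531877.7600
V1^2 = 926.2284
V2 = sqrt(532803.9884) = 729.9342 m/s

729.9342 m/s


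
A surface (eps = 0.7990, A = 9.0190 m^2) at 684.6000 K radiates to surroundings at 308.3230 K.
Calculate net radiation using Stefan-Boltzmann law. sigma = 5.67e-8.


T^4 = 2.1966e+11
Tsurr^4 = 9.0370e+09
Q = 0.7990 * 5.67e-8 * 9.0190 * 2.1062e+11 = 86057.8514 W

86057.8514 W


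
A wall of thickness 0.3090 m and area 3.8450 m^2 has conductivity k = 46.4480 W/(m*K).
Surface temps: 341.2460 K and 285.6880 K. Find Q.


dT = 55.5580 K
Q = 46.4480 * 3.8450 * 55.5580 / 0.3090 = 32110.8267 W

32110.8267 W


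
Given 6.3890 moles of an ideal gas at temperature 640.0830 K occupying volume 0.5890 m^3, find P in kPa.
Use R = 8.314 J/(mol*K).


P = nRT/V = 6.3890 * 8.314 * 640.0830 / 0.5890
= 34000.0222 / 0.5890 = 57724.9953 Pa = 57.7250 kPa

57.7250 kPa


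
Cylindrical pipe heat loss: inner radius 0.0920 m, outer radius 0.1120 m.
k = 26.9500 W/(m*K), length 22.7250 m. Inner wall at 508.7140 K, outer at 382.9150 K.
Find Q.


dT = 125.7990 K
ln(ro/ri) = 0.1967
Q = 2*pi*26.9500*22.7250*125.7990 / 0.1967 = 2460892.4315 W

2460892.4315 W


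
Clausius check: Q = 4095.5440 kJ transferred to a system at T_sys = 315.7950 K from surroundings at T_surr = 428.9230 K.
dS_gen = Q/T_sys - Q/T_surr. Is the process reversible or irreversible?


dS_sys = 4095.5440/315.7950 = 12.9690 kJ/K
dS_surr = -4095.5440/428.9230 = -9.5484 kJ/K
dS_gen = 12.9690 - 9.5484 = 3.4206 kJ/K (irreversible)

dS_gen = 3.4206 kJ/K, irreversible


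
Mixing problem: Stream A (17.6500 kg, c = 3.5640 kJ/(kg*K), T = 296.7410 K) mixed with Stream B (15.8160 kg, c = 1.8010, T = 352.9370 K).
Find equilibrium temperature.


num = 28719.6488
den = 91.3892
Tf = 314.2564 K

314.2564 K


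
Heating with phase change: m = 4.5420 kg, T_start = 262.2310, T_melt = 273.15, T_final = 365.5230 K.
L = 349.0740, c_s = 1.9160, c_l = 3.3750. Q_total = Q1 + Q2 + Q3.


Q1 (sensible, solid) = 4.5420 * 1.9160 * 10.9190 = 95.0223 kJ
Q2 (latent) = 4.5420 * 349.0740 = 1585.4941 kJ
Q3 (sensible, liquid) = 4.5420 * 3.3750 * 92.3730 = 1416.0088 kJ
Q_total = 3096.5252 kJ

3096.5252 kJ


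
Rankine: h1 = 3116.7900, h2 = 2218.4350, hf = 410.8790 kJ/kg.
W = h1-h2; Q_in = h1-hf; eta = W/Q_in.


W = 898.3550 kJ/kg
Q_in = 2705.9110 kJ/kg
eta = 0.3320 = 33.1997%

eta = 33.1997%


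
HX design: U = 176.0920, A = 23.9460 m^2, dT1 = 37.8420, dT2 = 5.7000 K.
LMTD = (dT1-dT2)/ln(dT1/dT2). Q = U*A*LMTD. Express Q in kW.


LMTD = 16.9798 K
Q = 176.0920 * 23.9460 * 16.9798 = 71598.7719 W = 71.5988 kW

71.5988 kW


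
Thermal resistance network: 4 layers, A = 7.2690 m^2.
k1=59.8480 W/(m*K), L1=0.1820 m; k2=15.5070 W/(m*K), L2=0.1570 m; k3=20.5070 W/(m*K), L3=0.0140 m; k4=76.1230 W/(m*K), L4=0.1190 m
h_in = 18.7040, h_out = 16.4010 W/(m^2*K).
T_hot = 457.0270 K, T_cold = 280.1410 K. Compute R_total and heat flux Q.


R_conv_in = 1/(18.7040*7.2690) = 0.0074
R_1 = 0.1820/(59.8480*7.2690) = 0.0004
R_2 = 0.1570/(15.5070*7.2690) = 0.0014
R_3 = 0.0140/(20.5070*7.2690) = 9.3919e-05
R_4 = 0.1190/(76.1230*7.2690) = 0.0002
R_conv_out = 1/(16.4010*7.2690) = 0.0084
R_total = 0.0179 K/W
Q = 176.8860 / 0.0179 = 9902.2388 W

R_total = 0.0179 K/W, Q = 9902.2388 W


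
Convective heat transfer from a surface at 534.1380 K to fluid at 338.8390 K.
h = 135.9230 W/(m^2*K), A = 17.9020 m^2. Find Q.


dT = 195.2990 K
Q = 135.9230 * 17.9020 * 195.2990 = 475219.7962 W

475219.7962 W


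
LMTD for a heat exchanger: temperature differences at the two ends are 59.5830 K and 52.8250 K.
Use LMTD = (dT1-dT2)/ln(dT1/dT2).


dT1/dT2 = 1.1279
ln(dT1/dT2) = 0.1204
LMTD = 6.7580 / 0.1204 = 56.1362 K

56.1362 K


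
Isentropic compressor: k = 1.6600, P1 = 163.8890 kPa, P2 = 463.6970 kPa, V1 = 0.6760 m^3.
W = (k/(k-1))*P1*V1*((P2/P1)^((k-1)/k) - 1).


(k-1)/k = 0.3976
(P2/P1)^exp = 1.5121
W = 2.5152 * 163.8890 * 0.6760 * (1.5121 - 1) = 142.7019 kJ

142.7019 kJ


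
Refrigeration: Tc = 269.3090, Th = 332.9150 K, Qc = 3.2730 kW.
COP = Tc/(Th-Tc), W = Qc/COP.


COP = 269.3090 / 63.6060 = 4.2340
W = 3.2730 / 4.2340 = 0.7730 kW

COP = 4.2340, W = 0.7730 kW


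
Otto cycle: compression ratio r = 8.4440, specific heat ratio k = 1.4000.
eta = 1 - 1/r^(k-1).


r^(k-1) = 2.3476
eta = 1 - 1/2.3476 = 0.5740 = 57.4028%

57.4028%


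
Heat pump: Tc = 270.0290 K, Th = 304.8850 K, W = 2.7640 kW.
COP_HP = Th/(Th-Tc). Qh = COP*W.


COP = 304.8850 / 34.8560 = 8.7470
Qh = 8.7470 * 2.7640 = 24.1767 kW

COP = 8.7470, Qh = 24.1767 kW


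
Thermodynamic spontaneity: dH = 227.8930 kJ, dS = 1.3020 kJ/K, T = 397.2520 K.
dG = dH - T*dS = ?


T*dS = 397.2520 * 1.3020 = 517.2221 kJ
dG = 227.8930 - 517.2221 = -289.3291 kJ (spontaneous)

dG = -289.3291 kJ, spontaneous


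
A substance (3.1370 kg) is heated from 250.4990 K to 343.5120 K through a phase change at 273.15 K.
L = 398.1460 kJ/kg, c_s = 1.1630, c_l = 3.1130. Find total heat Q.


Q1 (sensible, solid) = 3.1370 * 1.1630 * 22.6510 = 82.6383 kJ
Q2 (latent) = 3.1370 * 398.1460 = 1248.9840 kJ
Q3 (sensible, liquid) = 3.1370 * 3.1130 * 70.3620 = 687.1188 kJ
Q_total = 2018.7411 kJ

2018.7411 kJ


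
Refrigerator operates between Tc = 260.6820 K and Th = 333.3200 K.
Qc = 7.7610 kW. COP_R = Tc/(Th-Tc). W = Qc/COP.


COP = 260.6820 / 72.6380 = 3.5888
W = 7.7610 / 3.5888 = 2.1626 kW

COP = 3.5888, W = 2.1626 kW


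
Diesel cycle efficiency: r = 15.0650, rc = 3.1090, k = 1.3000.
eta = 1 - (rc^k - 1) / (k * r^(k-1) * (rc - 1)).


r^(k-1) = 2.2563
rc^k = 4.3693
eta = 0.4553 = 45.5344%

45.5344%


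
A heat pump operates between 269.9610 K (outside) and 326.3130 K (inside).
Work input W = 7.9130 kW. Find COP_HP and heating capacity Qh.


COP = 326.3130 / 56.3520 = 5.7906
Qh = 5.7906 * 7.9130 = 45.8212 kW

COP = 5.7906, Qh = 45.8212 kW


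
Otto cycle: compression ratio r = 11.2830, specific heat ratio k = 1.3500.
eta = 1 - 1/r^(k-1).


r^(k-1) = 2.3353
eta = 1 - 1/2.3353 = 0.5718 = 57.1795%

57.1795%


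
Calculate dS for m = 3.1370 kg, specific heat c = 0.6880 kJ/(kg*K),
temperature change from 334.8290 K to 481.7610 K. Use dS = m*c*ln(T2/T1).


T2/T1 = 1.4388
ln(T2/T1) = 0.3638
dS = 3.1370 * 0.6880 * 0.3638 = 0.7852 kJ/K

0.7852 kJ/K


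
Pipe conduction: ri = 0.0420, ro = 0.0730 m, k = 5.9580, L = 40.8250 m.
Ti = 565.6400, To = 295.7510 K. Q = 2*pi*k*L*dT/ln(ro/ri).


dT = 269.8890 K
ln(ro/ri) = 0.5528
Q = 2*pi*5.9580*40.8250*269.8890 / 0.5528 = 746159.5571 W

746159.5571 W
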